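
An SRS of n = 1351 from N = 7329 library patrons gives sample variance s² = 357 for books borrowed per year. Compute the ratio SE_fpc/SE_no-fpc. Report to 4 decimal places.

0.9031

f = n/N = 1351/7329 = 0.18433620.
SE_no-fpc = √(s²/n) = 0.51405127; SE_fpc = √((1−f)s²/n) = 0.46426081.
Ratio = √(1−f) = 0.90314107.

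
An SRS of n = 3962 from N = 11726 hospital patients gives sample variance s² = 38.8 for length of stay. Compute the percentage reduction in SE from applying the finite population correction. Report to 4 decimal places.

18.6293

f = n/N = 3962/11726 = 0.33788163.
SE_no-fpc = √(s²/n) = 0.098959759; SE_fpc = √((1−f)s²/n) = 0.080524205.
Ratio = √(1−f) = 0.81370656. Reduction = 100·(1 − 0.81370656) = 18.6293%.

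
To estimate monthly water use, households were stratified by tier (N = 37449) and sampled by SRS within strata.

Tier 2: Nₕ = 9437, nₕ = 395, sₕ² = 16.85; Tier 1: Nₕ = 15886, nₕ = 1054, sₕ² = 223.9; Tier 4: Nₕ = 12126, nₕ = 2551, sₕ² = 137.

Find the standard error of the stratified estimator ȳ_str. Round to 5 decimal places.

0.20672

Var(ȳ_str) = Σₕ Wₕ²(1 − fₕ)sₕ²/nₕ with Wₕ = Nₕ/N, N = 37449.
Tier 2: Wₕ = 0.25199605; term = 0.25199605²·(1 − 0.04185652)·16.85/395 = 0.0025954987.
Tier 1: Wₕ = 0.42420358; term = 0.42420358²·(1 − 0.06634773)·223.9/1054 = 0.035690062.
Tier 4: Wₕ = 0.32380037; term = 0.32380037²·(1 − 0.21037440)·137/2551 = 0.0044461694.
Sum = 0.04273173.
SE = √(0.04273173) = 0.20672.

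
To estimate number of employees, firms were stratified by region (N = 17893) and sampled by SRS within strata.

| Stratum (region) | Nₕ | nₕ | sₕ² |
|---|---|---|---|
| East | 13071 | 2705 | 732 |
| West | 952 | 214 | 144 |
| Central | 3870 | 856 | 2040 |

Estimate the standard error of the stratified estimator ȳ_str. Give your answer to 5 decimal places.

Var(ȳ_str) = Σₕ Wₕ²(1 − fₕ)sₕ²/nₕ with Wₕ = Nₕ/N, N = 17893.
East: Wₕ = 0.73050914; term = 0.73050914²·(1 − 0.20694668)·732/2705 = 0.11452426.
West: Wₕ = 0.05320516; term = 0.05320516²·(1 − 0.22478992)·144/214 = 0.0014766437.
Central: Wₕ = 0.21628570; term = 0.21628570²·(1 − 0.22118863)·2040/856 = 0.0868249.
Sum = 0.2028258.
SE = √(0.2028258) = 0.45036.

0.45036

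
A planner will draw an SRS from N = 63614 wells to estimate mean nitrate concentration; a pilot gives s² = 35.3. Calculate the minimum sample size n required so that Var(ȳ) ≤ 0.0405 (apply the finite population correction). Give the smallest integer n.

Without fpc, n₀ = s²/D = 35.3/0.0405 = 871.6049.
With fpc, (1 − n/N)·s²/n ≤ D requires n ≥ n₀/(1 + n₀/N) = 871.6049/(1 + 871.6049/63614) = 859.8241.
Rounding up, n = 860.

860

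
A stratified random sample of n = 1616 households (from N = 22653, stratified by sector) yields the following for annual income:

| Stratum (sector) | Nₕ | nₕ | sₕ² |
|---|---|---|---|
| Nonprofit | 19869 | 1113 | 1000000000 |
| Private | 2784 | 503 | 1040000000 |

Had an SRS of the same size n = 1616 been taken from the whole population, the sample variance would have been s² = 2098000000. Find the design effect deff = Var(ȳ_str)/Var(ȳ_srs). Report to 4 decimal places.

Var(ȳ_str) = Σ Wₕ²(1−fₕ)sₕ²/nₕ with Wₕ = Nₕ/22653:
  Nonprofit: (19869/22653)²·(1−1113/19869)·1000000000/1113 = 652483.63
  Private: (2784/22653)²·(1−503/2784)·1040000000/503 = 25586.355
  → Var(ȳ_str) = 678069.99.
Var(ȳ_srs) = (1 − 1616/22653)·2098000000/1616 = 1.2056527 × 10^6.
deff = 678069.99 / (1.2056527 × 10^6) = 0.5624.

0.5624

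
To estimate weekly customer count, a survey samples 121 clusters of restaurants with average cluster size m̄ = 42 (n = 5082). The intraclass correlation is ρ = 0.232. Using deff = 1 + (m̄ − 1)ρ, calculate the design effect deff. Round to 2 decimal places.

10.51

deff = 1 + (42 − 1)·0.232 = 1 + 9.512 = 10.512.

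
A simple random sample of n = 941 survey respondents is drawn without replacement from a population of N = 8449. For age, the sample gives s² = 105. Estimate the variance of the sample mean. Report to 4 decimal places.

Under SRS without replacement, Var(ȳ) = (1 − f)·s²/n with f = n/N = 941/8449 = 0.11137413.
Var(ȳ) = (1 − 0.11137413)·105/941 = 0.88862587·0.11158342 = 0.099155916.

0.0992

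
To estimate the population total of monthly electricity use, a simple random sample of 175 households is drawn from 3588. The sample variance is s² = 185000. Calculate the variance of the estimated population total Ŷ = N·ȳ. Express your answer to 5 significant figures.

1.2946 × 10^10

Var(Ŷ) = N²·Var(ȳ) = N²·(1 − n/N)·s²/n.
f = 175/3588 = 0.04877369; Var(ȳ) = 0.95122631·185000/175 = 1005.5821.
Var(Ŷ) = 3588² · 1005.5821 = 1.2945607 × 10^10.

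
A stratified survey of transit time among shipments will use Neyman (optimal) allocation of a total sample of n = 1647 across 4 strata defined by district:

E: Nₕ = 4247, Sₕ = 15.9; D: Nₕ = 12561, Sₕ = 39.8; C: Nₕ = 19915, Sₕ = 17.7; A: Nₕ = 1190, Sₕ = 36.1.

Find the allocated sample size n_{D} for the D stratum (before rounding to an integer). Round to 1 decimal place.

Neyman allocation: nₕ = n·NₕSₕ / Σⱼ NⱼSⱼ.
Σ NⱼSⱼ = 4247·15.9 + 12561·39.8 + 19915·17.7 + 1190·36.1 = 962909.6.
n_{D} = 1647·12561·39.8 / 962909.6 = 855.1.

855.1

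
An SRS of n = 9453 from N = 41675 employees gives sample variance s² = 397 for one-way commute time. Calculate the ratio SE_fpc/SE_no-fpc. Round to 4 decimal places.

f = n/N = 9453/41675 = 0.22682663.
SE_no-fpc = √(s²/n) = 0.2049323; SE_fpc = √((1−f)s²/n) = 0.18019754.
Ratio = √(1−f) = 0.87930277.

0.8793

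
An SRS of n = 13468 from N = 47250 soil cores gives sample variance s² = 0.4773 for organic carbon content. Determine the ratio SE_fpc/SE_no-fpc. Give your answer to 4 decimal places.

0.8456

f = n/N = 13468/47250 = 0.28503704.
SE_no-fpc = √(s²/n) = 0.0059531135; SE_fpc = √((1−f)s²/n) = 0.0050336839.
Ratio = √(1−f) = 0.84555483.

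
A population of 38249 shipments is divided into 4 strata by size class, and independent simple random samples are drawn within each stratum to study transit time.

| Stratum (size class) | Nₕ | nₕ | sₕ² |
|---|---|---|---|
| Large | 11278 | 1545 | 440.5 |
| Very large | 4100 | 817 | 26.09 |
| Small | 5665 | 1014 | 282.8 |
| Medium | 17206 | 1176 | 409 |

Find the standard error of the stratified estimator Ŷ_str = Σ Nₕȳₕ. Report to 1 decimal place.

11618.9

Var(Ŷ_str) = Σₕ Nₕ²(1 − fₕ)sₕ²/nₕ.
Large: 11278²·(1 − 1545/11278)·440.5/1545 = 3.1296534 × 10^7.
Very large: 4100²·(1 − 817/4100)·26.09/817 = 429839.94.
Small: 5665²·(1 − 1014/5665)·282.8/1014 = 7.348314 × 10^6.
Medium: 17206²·(1 − 1176/17206)·409/1176 = 9.5924474 × 10^7.
Sum = 1.3499916 × 10^8.
SE = √(1.3499916 × 10^8) = 11618.9.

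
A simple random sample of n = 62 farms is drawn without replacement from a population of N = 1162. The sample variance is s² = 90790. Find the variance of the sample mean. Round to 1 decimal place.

1386.2

Under SRS without replacement, Var(ȳ) = (1 − f)·s²/n with f = n/N = 62/1162 = 0.05335628.
Var(ȳ) = (1 − 0.05335628)·90790/62 = 0.94664372·1464.3548 = 1386.2223.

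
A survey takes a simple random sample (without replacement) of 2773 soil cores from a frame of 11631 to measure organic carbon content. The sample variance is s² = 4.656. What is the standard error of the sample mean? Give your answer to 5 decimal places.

0.03576

Under SRS without replacement, Var(ȳ) = (1 − f)·s²/n with f = n/N = 2773/11631 = 0.23841458.
Var(ȳ) = (1 − 0.23841458)·4.656/2773 = 0.76158542·0.001679048 = 0.0012787384.
SE(ȳ) = √(0.0012787384) = 0.03576.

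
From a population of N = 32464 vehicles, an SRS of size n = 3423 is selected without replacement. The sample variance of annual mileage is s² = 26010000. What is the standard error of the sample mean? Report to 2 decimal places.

82.45

Under SRS without replacement, Var(ȳ) = (1 − f)·s²/n with f = n/N = 3423/32464 = 0.10543987.
Var(ȳ) = (1 − 0.10543987)·26010000/3423 = 0.89456013·7598.5977 = 6797.4026.
SE(ȳ) = √(6797.4026) = 82.45.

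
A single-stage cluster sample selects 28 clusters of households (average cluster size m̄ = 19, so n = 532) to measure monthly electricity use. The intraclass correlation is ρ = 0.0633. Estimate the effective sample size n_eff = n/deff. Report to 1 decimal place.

248.7

deff = 1 + (19 − 1)·0.0633 = 1 + 1.1394 = 2.1394.
n_eff = 532 / 2.1394 = 248.7.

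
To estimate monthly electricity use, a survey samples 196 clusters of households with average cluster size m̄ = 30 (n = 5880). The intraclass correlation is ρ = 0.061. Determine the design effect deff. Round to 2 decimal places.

deff = 1 + (30 − 1)·0.061 = 1 + 1.769 = 2.769.

2.77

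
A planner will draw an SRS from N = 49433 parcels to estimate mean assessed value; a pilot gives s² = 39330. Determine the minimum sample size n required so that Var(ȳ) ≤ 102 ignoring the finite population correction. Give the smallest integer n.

Without fpc, n₀ = s²/D = 39330/102 = 385.5882.
Rounding up, n = 386.

386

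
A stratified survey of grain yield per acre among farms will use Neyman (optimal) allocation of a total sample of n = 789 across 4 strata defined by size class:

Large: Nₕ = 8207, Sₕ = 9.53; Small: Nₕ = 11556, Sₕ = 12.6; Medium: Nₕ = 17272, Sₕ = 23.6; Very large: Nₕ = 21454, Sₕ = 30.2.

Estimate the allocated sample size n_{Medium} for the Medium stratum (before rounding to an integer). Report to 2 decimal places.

251.39

Neyman allocation: nₕ = n·NₕSₕ / Σⱼ NⱼSⱼ.
Σ NⱼSⱼ = 8207·9.53 + 11556·12.6 + 17272·23.6 + 21454·30.2 = 1.2793483 × 10^6.
n_{Medium} = 789·17272·23.6 / (1.2793483 × 10^6) = 251.39.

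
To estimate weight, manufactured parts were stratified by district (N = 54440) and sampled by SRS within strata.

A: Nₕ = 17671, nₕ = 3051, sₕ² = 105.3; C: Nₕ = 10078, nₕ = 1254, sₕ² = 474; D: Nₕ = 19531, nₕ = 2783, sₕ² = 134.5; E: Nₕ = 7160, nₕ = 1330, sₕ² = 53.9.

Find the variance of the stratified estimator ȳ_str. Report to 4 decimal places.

Var(ȳ_str) = Σₕ Wₕ²(1 − fₕ)sₕ²/nₕ with Wₕ = Nₕ/N, N = 54440.
A: Wₕ = 0.32459589; term = 0.32459589²·(1 − 0.17265576)·105.3/3051 = 0.0030085583.
C: Wₕ = 0.18512123; term = 0.18512123²·(1 − 0.12442945)·474/1254 = 0.011341864.
D: Wₕ = 0.35876194; term = 0.35876194²·(1 − 0.14249142)·134.5/2783 = 0.0053340892.
E: Wₕ = 0.13152094; term = 0.13152094²·(1 − 0.18575419)·53.9/1330 = 5.7079803 × 10^-4.
Sum = 0.02025531.

0.0203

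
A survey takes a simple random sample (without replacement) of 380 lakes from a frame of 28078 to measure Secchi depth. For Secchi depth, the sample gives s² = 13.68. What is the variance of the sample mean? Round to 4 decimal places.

Under SRS without replacement, Var(ȳ) = (1 − f)·s²/n with f = n/N = 380/28078 = 0.01353373.
Var(ȳ) = (1 − 0.01353373)·13.68/380 = 0.98646627·0.036 = 0.035512786.

0.0355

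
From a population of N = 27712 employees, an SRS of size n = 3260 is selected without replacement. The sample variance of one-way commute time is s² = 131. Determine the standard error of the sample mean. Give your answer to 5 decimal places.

0.18830

Under SRS without replacement, Var(ȳ) = (1 − f)·s²/n with f = n/N = 3260/27712 = 0.11763857.
Var(ȳ) = (1 − 0.11763857)·131/3260 = 0.88236143·0.040184049 = 0.035456855.
SE(ȳ) = √(0.035456855) = 0.18830.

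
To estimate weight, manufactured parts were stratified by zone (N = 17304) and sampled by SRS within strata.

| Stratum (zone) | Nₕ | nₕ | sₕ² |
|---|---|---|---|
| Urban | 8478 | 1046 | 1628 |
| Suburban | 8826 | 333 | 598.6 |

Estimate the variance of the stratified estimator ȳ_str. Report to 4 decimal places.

Var(ȳ_str) = Σₕ Wₕ²(1 − fₕ)sₕ²/nₕ with Wₕ = Nₕ/N, N = 17304.
Urban: Wₕ = 0.48994452; term = 0.48994452²·(1 − 0.12337816)·1628/1046 = 0.32751321.
Suburban: Wₕ = 0.51005548; term = 0.51005548²·(1 − 0.03772944)·598.6/333 = 0.45001243.
Sum = 0.77752564.

0.7775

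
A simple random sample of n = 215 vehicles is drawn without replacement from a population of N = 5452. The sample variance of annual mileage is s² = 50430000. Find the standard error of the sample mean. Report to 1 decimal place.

474.7

Under SRS without replacement, Var(ȳ) = (1 − f)·s²/n with f = n/N = 215/5452 = 0.03943507.
Var(ȳ) = (1 − 0.03943507)·50430000/215 = 0.96056493·234558.14 = 225308.32.
SE(ȳ) = √(225308.32) = 474.7.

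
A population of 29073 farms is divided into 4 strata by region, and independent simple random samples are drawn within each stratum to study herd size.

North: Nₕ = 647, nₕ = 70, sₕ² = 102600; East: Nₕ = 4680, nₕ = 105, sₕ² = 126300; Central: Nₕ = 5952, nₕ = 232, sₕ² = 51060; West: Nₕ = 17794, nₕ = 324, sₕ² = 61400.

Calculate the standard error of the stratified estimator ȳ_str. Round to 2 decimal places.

10.47

Var(ȳ_str) = Σₕ Wₕ²(1 − fₕ)sₕ²/nₕ with Wₕ = Nₕ/N, N = 29073.
North: Wₕ = 0.02225433; term = 0.02225433²·(1 − 0.10819165)·102600/70 = 0.64736575.
East: Wₕ = 0.16097410; term = 0.16097410²·(1 − 0.02243590)·126300/105 = 30.469919.
Central: Wₕ = 0.20472603; term = 0.20472603²·(1 − 0.03897849)·51060/232 = 8.8648641.
West: Wₕ = 0.61204554; term = 0.61204554²·(1 − 0.01820838)·61400/324 = 69.696369.
Sum = 109.67852.
SE = √(109.67852) = 10.47.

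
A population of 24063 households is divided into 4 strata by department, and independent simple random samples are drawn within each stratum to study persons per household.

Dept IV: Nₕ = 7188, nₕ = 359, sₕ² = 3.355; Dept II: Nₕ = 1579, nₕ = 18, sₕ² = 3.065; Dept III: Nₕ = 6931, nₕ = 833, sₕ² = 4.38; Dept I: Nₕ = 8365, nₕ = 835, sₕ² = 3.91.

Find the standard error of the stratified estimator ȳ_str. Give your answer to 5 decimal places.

0.04909

Var(ȳ_str) = Σₕ Wₕ²(1 − fₕ)sₕ²/nₕ with Wₕ = Nₕ/N, N = 24063.
Dept IV: Wₕ = 0.29871587; term = 0.29871587²·(1 − 0.04994435)·3.355/359 = 7.9225268 × 10^-4.
Dept II: Wₕ = 0.06561942; term = 0.06561942²·(1 − 0.01139962)·3.065/18 = 7.2484219 × 10^-4.
Dept III: Wₕ = 0.28803557; term = 0.28803557²·(1 − 0.12018468)·4.38/833 = 3.83807 × 10^-4.
Dept I: Wₕ = 0.34762914; term = 0.34762914²·(1 − 0.09982068)·3.91/835 = 5.0939146 × 10^-4.
Sum = 0.0024102933.
SE = √(0.0024102933) = 0.04909.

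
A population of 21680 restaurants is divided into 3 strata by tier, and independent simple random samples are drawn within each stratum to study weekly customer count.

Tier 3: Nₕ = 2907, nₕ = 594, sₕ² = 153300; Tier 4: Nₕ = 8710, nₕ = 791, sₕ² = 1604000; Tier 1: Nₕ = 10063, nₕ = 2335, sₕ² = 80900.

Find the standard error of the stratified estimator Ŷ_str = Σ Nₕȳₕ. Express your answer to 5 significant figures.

379860

Var(Ŷ_str) = Σₕ Nₕ²(1 − fₕ)sₕ²/nₕ.
Tier 3: 2907²·(1 − 594/2907)·153300/594 = 1.7353072 × 10^9.
Tier 4: 8710²·(1 − 791/8710)·1604000/791 = 1.3986736 × 10^11.
Tier 1: 10063²·(1 − 2335/10063)·80900/2335 = 2.6943637 × 10^9.
Sum = 1.4429703 × 10^11.
SE = √(1.4429703 × 10^11) = 379860.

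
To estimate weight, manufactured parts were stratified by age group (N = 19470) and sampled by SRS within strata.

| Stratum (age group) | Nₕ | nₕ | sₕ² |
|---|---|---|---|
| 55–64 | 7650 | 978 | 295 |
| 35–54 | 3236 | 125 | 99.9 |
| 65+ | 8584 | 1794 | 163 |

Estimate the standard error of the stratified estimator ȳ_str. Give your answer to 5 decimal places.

0.27533

Var(ȳ_str) = Σₕ Wₕ²(1 − fₕ)sₕ²/nₕ with Wₕ = Nₕ/N, N = 19470.
55–64: Wₕ = 0.39291217; term = 0.39291217²·(1 − 0.12784314)·295/978 = 0.040613342.
35–54: Wₕ = 0.16620442; term = 0.16620442²·(1 − 0.03862794)·99.9/125 = 0.021224237.
65+: Wₕ = 0.44088341; term = 0.44088341²·(1 − 0.20899348)·163/1794 = 0.013969882.
Sum = 0.075807461.
SE = √(0.075807461) = 0.27533.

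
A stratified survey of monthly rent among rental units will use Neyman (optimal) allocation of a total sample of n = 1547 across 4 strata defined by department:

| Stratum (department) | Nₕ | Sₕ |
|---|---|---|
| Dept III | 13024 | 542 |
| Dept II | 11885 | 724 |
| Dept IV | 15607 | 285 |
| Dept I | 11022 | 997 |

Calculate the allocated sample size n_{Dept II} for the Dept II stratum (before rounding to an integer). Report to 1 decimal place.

428.0

Neyman allocation: nₕ = n·NₕSₕ / Σⱼ NⱼSⱼ.
Σ NⱼSⱼ = 13024·542 + 11885·724 + 15607·285 + 11022·997 = 3.1100677 × 10^7.
n_{Dept II} = 1547·11885·724 / (3.1100677 × 10^7) = 428.0.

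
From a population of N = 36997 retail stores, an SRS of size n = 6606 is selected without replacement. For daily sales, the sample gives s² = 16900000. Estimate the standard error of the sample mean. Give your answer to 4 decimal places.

45.8420

Under SRS without replacement, Var(ȳ) = (1 − f)·s²/n with f = n/N = 6606/36997 = 0.17855502.
Var(ȳ) = (1 − 0.17855502)·16900000/6606 = 0.82144498·2558.2804 = 2101.4866.
SE(ȳ) = √(2101.4866) = 45.8420.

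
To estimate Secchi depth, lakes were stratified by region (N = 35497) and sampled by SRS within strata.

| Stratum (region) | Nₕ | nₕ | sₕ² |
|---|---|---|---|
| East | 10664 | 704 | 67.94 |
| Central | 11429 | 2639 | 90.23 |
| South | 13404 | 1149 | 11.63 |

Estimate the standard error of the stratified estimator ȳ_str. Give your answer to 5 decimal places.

Var(ȳ_str) = Σₕ Wₕ²(1 − fₕ)sₕ²/nₕ with Wₕ = Nₕ/N, N = 35497.
East: Wₕ = 0.30041975; term = 0.30041975²·(1 − 0.06601650)·67.94/704 = 0.0081348408.
Central: Wₕ = 0.32197087; term = 0.32197087²·(1 − 0.23090384)·90.23/2639 = 0.002725997.
South: Wₕ = 0.37760938; term = 0.37760938²·(1 − 0.08572068)·11.63/1149 = 0.0013195447.
Sum = 0.012180383.
SE = √(0.012180383) = 0.11036.

0.11036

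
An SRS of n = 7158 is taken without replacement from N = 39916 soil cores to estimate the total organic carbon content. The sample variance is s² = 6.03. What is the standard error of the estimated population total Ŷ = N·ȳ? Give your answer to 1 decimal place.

1049.5

Var(Ŷ) = N²·Var(ȳ) = N²·(1 − n/N)·s²/n.
f = 7158/39916 = 0.17932659; Var(ȳ) = 0.82067341·6.03/7158 = 6.9134684 × 10^-4.
Var(Ŷ) = 39916² · (6.9134684 × 10^-4) = 1.101514 × 10^6.
SE(Ŷ) = √(1.101514 × 10^6) = 1049.5.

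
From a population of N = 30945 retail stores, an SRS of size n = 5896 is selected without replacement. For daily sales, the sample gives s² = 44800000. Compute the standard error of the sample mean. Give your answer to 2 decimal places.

78.43

Under SRS without replacement, Var(ȳ) = (1 − f)·s²/n with f = n/N = 5896/30945 = 0.19053159.
Var(ȳ) = (1 − 0.19053159)·44800000/5896 = 0.80946841·7598.3718 = 6150.6419.
SE(ȳ) = √(6150.6419) = 78.43.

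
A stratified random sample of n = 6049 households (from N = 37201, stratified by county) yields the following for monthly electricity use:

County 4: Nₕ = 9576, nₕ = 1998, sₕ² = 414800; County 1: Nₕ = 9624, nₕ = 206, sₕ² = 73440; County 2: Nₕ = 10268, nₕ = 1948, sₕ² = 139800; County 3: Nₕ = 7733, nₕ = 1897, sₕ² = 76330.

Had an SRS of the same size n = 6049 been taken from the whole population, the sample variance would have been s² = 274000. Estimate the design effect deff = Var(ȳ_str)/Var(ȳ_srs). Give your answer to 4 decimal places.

1.0539

Var(ȳ_str) = Σ Wₕ²(1−fₕ)sₕ²/nₕ with Wₕ = Nₕ/37201:
  County 4: (9576/37201)²·(1−1998/9576)·414800/1998 = 10.886111
  County 1: (9624/37201)²·(1−206/9624)·73440/206 = 23.34912
  County 2: (10268/37201)²·(1−1948/10268)·139800/1948 = 4.4301474
  County 3: (7733/37201)²·(1−1897/7733)·76330/1897 = 1.3121455
  → Var(ȳ_str) = 39.977524.
Var(ȳ_srs) = (1 − 6049/37201)·274000/6049 = 37.93135.
deff = 39.977524 / 37.93135 = 1.0539.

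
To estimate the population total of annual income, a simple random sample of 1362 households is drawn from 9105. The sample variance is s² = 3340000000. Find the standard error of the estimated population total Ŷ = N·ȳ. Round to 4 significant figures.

1.315 × 10^7

Var(Ŷ) = N²·Var(ȳ) = N²·(1 − n/N)·s²/n.
f = 1362/9105 = 0.14958814; Var(ȳ) = 0.85041186·3340000000/1362 = 2.0854447 × 10^6.
Var(Ŷ) = 9105² · (2.0854447 × 10^6) = 1.728855 × 10^14.
SE(Ŷ) = √(1.728855 × 10^14) = 1.315 × 10^7.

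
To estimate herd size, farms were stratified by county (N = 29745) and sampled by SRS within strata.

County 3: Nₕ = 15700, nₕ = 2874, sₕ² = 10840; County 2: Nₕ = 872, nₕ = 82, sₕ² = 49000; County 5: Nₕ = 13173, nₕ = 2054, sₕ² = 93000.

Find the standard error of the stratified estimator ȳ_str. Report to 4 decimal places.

Var(ȳ_str) = Σₕ Wₕ²(1 − fₕ)sₕ²/nₕ with Wₕ = Nₕ/N, N = 29745.
County 3: Wₕ = 0.52781980; term = 0.52781980²·(1 − 0.18305732)·10840/2874 = 0.85843113.
County 2: Wₕ = 0.02931585; term = 0.02931585²·(1 − 0.09403670)·49000/82 = 0.46526229.
County 5: Wₕ = 0.44286435; term = 0.44286435²·(1 − 0.15592500)·93000/2054 = 7.4955755.
Sum = 8.8192689.
SE = √(8.8192689) = 2.9697.

2.9697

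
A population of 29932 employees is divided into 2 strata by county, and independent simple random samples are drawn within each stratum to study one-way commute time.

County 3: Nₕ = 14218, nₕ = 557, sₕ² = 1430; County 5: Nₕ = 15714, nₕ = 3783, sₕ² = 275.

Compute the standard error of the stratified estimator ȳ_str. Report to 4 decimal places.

Var(ȳ_str) = Σₕ Wₕ²(1 − fₕ)sₕ²/nₕ with Wₕ = Nₕ/N, N = 29932.
County 3: Wₕ = 0.47501002; term = 0.47501002²·(1 − 0.03917569)·1430/557 = 0.55658356.
County 5: Wₕ = 0.52498998; term = 0.52498998²·(1 − 0.24074074)·275/3783 = 0.015212076.
Sum = 0.57179564.
SE = √(0.57179564) = 0.7562.

0.7562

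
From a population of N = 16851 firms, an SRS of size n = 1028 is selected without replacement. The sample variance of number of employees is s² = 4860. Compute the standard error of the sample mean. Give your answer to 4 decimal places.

Under SRS without replacement, Var(ȳ) = (1 − f)·s²/n with f = n/N = 1028/16851 = 0.06100528.
Var(ȳ) = (1 − 0.06100528)·4860/1028 = 0.93899472·4.7276265 = 4.4392163.
SE(ȳ) = √(4.4392163) = 2.1069.

2.1069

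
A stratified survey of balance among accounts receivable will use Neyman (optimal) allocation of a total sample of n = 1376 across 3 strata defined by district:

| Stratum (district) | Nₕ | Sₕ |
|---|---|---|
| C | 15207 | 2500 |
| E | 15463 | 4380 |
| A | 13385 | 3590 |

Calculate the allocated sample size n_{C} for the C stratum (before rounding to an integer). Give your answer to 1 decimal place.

340.1

Neyman allocation: nₕ = n·NₕSₕ / Σⱼ NⱼSⱼ.
Σ NⱼSⱼ = 15207·2500 + 15463·4380 + 13385·3590 = 1.5379759 × 10^8.
n_{C} = 1376·15207·2500 / (1.5379759 × 10^8) = 340.1.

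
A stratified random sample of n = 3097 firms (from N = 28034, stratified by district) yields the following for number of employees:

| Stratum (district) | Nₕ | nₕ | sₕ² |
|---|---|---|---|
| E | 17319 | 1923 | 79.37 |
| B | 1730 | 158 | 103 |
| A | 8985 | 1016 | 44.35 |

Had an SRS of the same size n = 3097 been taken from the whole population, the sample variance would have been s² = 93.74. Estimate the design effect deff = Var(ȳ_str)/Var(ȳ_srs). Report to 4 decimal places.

Var(ȳ_str) = Σ Wₕ²(1−fₕ)sₕ²/nₕ with Wₕ = Nₕ/28034:
  E: (17319/28034)²·(1−1923/17319)·79.37/1923 = 0.014003535
  B: (1730/28034)²·(1−158/1730)·103/158 = 0.0022558418
  A: (8985/28034)²·(1−1016/8985)·44.35/1016 = 0.0039769642
  → Var(ȳ_str) = 0.020236341.
Var(ȳ_srs) = (1 − 3097/28034)·93.74/3097 = 0.026924204.
deff = 0.020236341 / 0.026924204 = 0.7516.

0.7516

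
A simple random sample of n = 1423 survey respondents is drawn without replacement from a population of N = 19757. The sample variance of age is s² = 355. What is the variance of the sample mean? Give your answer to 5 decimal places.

0.23150

Under SRS without replacement, Var(ȳ) = (1 − f)·s²/n with f = n/N = 1423/19757 = 0.07202511.
Var(ȳ) = (1 − 0.07202511)·355/1423 = 0.92797489·0.24947294 = 0.23150463.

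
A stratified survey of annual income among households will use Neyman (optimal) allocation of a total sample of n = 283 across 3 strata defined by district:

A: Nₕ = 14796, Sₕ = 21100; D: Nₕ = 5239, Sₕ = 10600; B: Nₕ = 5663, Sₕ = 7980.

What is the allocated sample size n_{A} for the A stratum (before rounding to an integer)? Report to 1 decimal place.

Neyman allocation: nₕ = n·NₕSₕ / Σⱼ NⱼSⱼ.
Σ NⱼSⱼ = 14796·21100 + 5239·10600 + 5663·7980 = 4.1291974 × 10^8.
n_{A} = 283·14796·21100 / (4.1291974 × 10^8) = 214.0.

214.0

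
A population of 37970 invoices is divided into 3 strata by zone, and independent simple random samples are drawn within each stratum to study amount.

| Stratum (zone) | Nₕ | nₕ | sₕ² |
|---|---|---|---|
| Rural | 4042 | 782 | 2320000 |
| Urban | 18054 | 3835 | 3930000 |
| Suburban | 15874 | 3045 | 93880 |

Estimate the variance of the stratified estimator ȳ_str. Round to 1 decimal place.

213.9

Var(ȳ_str) = Σₕ Wₕ²(1 − fₕ)sₕ²/nₕ with Wₕ = Nₕ/N, N = 37970.
Rural: Wₕ = 0.10645246; term = 0.10645246²·(1 − 0.19346858)·2320000/782 = 27.115271.
Urban: Wₕ = 0.47548064; term = 0.47548064²·(1 − 0.21241830)·3930000/3835 = 182.46874.
Suburban: Wₕ = 0.41806689; term = 0.41806689²·(1 − 0.19182311)·93880/3045 = 4.354956.
Sum = 213.93897.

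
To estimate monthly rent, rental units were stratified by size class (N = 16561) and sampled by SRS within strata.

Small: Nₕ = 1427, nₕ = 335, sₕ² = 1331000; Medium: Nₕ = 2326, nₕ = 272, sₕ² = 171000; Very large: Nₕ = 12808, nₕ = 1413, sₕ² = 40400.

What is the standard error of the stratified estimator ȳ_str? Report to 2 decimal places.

Var(ȳ_str) = Σₕ Wₕ²(1 − fₕ)sₕ²/nₕ with Wₕ = Nₕ/N, N = 16561.
Small: Wₕ = 0.08616629; term = 0.08616629²·(1 − 0.23475823)·1331000/335 = 22.573908.
Medium: Wₕ = 0.14045046; term = 0.14045046²·(1 − 0.11693895)·171000/272 = 10.951264.
Very large: Wₕ = 0.77338325; term = 0.77338325²·(1 − 0.11032167)·40400/1413 = 15.214642.
Sum = 48.739814.
SE = √(48.739814) = 6.98.

6.98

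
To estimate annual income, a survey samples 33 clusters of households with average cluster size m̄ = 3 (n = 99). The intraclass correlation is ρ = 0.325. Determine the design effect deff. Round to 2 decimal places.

deff = 1 + (3 − 1)·0.325 = 1 + 0.65 = 1.65.

1.65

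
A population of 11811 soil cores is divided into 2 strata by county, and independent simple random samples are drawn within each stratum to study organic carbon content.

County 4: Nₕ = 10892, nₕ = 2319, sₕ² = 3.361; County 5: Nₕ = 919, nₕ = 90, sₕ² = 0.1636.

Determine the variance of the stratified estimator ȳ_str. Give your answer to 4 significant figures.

Var(ȳ_str) = Σₕ Wₕ²(1 − fₕ)sₕ²/nₕ with Wₕ = Nₕ/N, N = 11811.
County 4: Wₕ = 0.92219118; term = 0.92219118²·(1 − 0.21290856)·3.361/2319 = 9.7014105 × 10^-4.
County 5: Wₕ = 0.07780882; term = 0.07780882²·(1 − 0.09793254)·0.1636/90 = 9.9274451 × 10^-6.
Sum = 9.800685 × 10^-4.

9.801 × 10^-4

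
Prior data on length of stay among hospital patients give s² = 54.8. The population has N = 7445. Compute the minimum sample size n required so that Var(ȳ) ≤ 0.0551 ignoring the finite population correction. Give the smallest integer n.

995

Without fpc, n₀ = s²/D = 54.8/0.0551 = 994.5554.
Rounding up, n = 995.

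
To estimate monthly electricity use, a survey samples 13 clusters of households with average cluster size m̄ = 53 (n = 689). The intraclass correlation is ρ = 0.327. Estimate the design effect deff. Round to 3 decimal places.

deff = 1 + (53 − 1)·0.327 = 1 + 17.004 = 18.004.

18.004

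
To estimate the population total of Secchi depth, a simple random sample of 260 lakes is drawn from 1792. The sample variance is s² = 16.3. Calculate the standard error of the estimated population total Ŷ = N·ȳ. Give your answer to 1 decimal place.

Var(Ŷ) = N²·Var(ȳ) = N²·(1 − n/N)·s²/n.
f = 260/1792 = 0.14508929; Var(ȳ) = 0.85491071·16.3/260 = 0.053596326.
Var(Ŷ) = 1792² · 0.053596326 = 172111.95.
SE(Ŷ) = √(172111.95) = 414.9.

414.9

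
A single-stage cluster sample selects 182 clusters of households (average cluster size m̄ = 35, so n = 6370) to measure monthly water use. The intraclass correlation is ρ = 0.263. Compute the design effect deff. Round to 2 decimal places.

deff = 1 + (35 − 1)·0.263 = 1 + 8.942 = 9.942.

9.94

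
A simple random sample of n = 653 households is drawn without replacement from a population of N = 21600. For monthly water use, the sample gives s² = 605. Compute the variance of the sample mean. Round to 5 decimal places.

0.89848

Under SRS without replacement, Var(ȳ) = (1 − f)·s²/n with f = n/N = 653/21600 = 0.03023148.
Var(ȳ) = (1 − 0.03023148)·605/653 = 0.96976852·0.92649311 = 0.89848385.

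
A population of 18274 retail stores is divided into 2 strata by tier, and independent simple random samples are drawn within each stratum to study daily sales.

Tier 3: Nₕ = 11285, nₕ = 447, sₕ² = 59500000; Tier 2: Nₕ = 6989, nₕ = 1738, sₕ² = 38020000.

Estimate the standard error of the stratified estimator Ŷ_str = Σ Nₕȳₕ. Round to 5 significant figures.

4.1332 × 10^6

Var(Ŷ_str) = Σₕ Nₕ²(1 − fₕ)sₕ²/nₕ.
Tier 3: 11285²·(1 − 447/11285)·59500000/447 = 1.6280216 × 10^13.
Tier 2: 6989²·(1 − 1738/6989)·38020000/1738 = 8.0282225 × 10^11.
Sum = 1.7083038 × 10^13.
SE = √(1.7083038 × 10^13) = 4.1332 × 10^6.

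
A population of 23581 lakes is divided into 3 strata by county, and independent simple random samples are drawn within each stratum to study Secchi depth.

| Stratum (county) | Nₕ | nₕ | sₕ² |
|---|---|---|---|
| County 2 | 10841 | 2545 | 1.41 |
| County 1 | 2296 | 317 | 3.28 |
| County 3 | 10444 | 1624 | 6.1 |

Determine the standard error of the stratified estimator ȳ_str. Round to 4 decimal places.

0.0282

Var(ȳ_str) = Σₕ Wₕ²(1 − fₕ)sₕ²/nₕ with Wₕ = Nₕ/N, N = 23581.
County 2: Wₕ = 0.45973453; term = 0.45973453²·(1 − 0.23475694)·1.41/2545 = 8.9607627 × 10^-5.
County 1: Wₕ = 0.09736652; term = 0.09736652²·(1 − 0.13806620)·3.28/317 = 8.4548873 × 10^-5.
County 3: Wₕ = 0.44289894; term = 0.44289894²·(1 − 0.15549598)·6.1/1624 = 6.2223555 × 10^-4.
Sum = 7.9639205 × 10^-4.
SE = √(7.9639205 × 10^-4) = 0.0282.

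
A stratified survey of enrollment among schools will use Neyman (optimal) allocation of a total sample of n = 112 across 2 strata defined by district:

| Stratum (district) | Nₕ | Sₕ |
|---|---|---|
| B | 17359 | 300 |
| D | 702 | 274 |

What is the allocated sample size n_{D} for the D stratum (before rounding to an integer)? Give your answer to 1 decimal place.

4.0

Neyman allocation: nₕ = n·NₕSₕ / Σⱼ NⱼSⱼ.
Σ NⱼSⱼ = 17359·300 + 702·274 = 5.400048 × 10^6.
n_{D} = 112·702·274 / (5.400048 × 10^6) = 4.0.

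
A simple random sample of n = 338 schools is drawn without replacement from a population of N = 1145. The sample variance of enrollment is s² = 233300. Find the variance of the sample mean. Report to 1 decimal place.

Under SRS without replacement, Var(ȳ) = (1 − f)·s²/n with f = n/N = 338/1145 = 0.29519651.
Var(ȳ) = (1 − 0.29519651)·233300/338 = 0.70480349·690.23669 = 486.48123.

486.5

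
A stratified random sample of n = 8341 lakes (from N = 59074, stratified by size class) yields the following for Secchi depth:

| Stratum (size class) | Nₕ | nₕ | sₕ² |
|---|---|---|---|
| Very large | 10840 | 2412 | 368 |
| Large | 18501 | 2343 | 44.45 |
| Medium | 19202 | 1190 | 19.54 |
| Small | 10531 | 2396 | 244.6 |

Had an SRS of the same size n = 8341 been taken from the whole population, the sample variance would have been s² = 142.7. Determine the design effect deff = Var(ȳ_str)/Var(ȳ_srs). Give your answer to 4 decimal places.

Var(ȳ_str) = Σ Wₕ²(1−fₕ)sₕ²/nₕ with Wₕ = Nₕ/59074:
  Very large: (10840/59074)²·(1−2412/10840)·368/2412 = 0.0039942162
  Large: (18501/59074)²·(1−2343/18501)·44.45/2343 = 0.0016251353
  Medium: (19202/59074)²·(1−1190/19202)·19.54/1190 = 0.001627396
  Small: (10531/59074)²·(1−2396/10531)·244.6/2396 = 0.0025061326
  → Var(ȳ_str) = 0.0097528801.
Var(ȳ_srs) = (1 − 8341/59074)·142.7/8341 = 0.014692646.
deff = 0.0097528801 / 0.014692646 = 0.6638.

0.6638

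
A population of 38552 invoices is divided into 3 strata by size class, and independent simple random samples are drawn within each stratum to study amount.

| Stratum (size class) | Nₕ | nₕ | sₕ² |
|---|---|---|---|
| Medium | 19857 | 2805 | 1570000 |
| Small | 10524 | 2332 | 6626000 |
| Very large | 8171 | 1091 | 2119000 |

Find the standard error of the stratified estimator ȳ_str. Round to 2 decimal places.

Var(ȳ_str) = Σₕ Wₕ²(1 − fₕ)sₕ²/nₕ with Wₕ = Nₕ/N, N = 38552.
Medium: Wₕ = 0.51507055; term = 0.51507055²·(1 − 0.14126001)·1570000/2805 = 127.51519.
Small: Wₕ = 0.27298195; term = 0.27298195²·(1 − 0.22158875)·6626000/2332 = 164.81618.
Very large: Wₕ = 0.21194750; term = 0.21194750²·(1 − 0.13352099)·2119000/1091 = 75.599835.
Sum = 367.93121.
SE = √(367.93121) = 19.18.

19.18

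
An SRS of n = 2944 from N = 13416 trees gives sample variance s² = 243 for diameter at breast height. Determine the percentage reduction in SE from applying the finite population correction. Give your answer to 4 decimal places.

11.6507

f = n/N = 2944/13416 = 0.21943948.
SE_no-fpc = √(s²/n) = 0.28729908; SE_fpc = √((1−f)s²/n) = 0.25382683.
Ratio = √(1−f) = 0.88349336. Reduction = 100·(1 − 0.88349336) = 11.6507%.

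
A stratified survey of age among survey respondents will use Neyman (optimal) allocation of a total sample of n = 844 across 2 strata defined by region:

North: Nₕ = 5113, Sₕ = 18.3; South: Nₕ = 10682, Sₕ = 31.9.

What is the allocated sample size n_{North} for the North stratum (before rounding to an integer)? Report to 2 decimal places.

181.83

Neyman allocation: nₕ = n·NₕSₕ / Σⱼ NⱼSⱼ.
Σ NⱼSⱼ = 5113·18.3 + 10682·31.9 = 434323.7.
n_{North} = 844·5113·18.3 / 434323.7 = 181.83.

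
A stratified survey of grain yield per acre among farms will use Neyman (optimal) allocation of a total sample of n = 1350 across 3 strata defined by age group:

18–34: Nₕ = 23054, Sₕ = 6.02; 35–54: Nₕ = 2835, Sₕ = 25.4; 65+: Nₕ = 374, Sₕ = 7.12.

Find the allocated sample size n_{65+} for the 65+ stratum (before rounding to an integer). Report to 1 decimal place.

16.8

Neyman allocation: nₕ = n·NₕSₕ / Σⱼ NⱼSⱼ.
Σ NⱼSⱼ = 23054·6.02 + 2835·25.4 + 374·7.12 = 213456.96.
n_{65+} = 1350·374·7.12 / 213456.96 = 16.8.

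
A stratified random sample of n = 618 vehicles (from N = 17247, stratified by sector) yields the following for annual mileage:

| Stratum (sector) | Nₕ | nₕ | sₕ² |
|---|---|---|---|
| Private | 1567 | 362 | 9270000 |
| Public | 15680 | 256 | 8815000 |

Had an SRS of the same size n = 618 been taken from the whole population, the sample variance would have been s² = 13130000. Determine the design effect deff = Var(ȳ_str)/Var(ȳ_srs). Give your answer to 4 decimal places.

Var(ȳ_str) = Σ Wₕ²(1−fₕ)sₕ²/nₕ with Wₕ = Nₕ/17247:
  Private: (1567/17247)²·(1−362/1567)·9270000/362 = 162.55491
  Public: (15680/17247)²·(1−256/15680)·8815000/256 = 27996.149
  → Var(ȳ_str) = 28158.704.
Var(ȳ_srs) = (1 − 618/17247)·13130000/618 = 20484.663.
deff = 28158.704 / 20484.663 = 1.3746.

1.3746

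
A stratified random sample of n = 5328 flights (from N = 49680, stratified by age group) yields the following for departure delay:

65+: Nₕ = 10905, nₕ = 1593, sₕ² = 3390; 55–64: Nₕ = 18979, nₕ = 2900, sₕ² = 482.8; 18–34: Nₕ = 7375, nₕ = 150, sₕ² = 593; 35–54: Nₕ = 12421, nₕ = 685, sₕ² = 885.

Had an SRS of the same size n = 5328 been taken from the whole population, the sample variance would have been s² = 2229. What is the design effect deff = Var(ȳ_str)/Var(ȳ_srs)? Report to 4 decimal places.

0.7224

Var(ȳ_str) = Σ Wₕ²(1−fₕ)sₕ²/nₕ with Wₕ = Nₕ/49680:
  65+: (10905/49680)²·(1−1593/10905)·3390/1593 = 0.0875567
  55–64: (18979/49680)²·(1−2900/18979)·482.8/2900 = 0.020584411
  18–34: (7375/49680)²·(1−150/7375)·593/150 = 0.085349334
  35–54: (12421/49680)²·(1−685/12421)·885/685 = 0.076307318
  → Var(ȳ_str) = 0.26979776.
Var(ȳ_srs) = (1 − 5328/49680)·2229/5328 = 0.37348871.
deff = 0.26979776 / 0.37348871 = 0.7224.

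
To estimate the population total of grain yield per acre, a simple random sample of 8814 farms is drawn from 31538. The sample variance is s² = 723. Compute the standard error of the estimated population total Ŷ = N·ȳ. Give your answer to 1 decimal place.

Var(Ŷ) = N²·Var(ȳ) = N²·(1 − n/N)·s²/n.
f = 8814/31538 = 0.27947238; Var(ȳ) = 0.72052762·723/8814 = 0.059103865.
Var(Ŷ) = 31538² · 0.059103865 = 5.878739 × 10^7.
SE(Ŷ) = √(5.878739 × 10^7) = 7667.3.

7667.3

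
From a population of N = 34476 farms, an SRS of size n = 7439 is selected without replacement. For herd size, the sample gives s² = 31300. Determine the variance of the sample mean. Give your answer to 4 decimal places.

Under SRS without replacement, Var(ȳ) = (1 − f)·s²/n with f = n/N = 7439/34476 = 0.21577329.
Var(ȳ) = (1 − 0.21577329)·31300/7439 = 0.78422671·4.2075548 = 3.2996768.

3.2997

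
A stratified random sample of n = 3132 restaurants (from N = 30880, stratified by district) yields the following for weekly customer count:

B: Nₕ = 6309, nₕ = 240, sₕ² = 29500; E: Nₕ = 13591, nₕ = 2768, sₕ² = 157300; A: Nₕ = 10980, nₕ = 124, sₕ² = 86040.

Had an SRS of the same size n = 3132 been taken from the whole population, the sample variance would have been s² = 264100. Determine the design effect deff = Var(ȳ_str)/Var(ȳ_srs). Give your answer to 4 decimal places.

1.3255

Var(ȳ_str) = Σ Wₕ²(1−fₕ)sₕ²/nₕ with Wₕ = Nₕ/30880:
  B: (6309/30880)²·(1−240/6309)·29500/240 = 4.9355307
  E: (13591/30880)²·(1−2768/13591)·157300/2768 = 8.7661142
  A: (10980/30880)²·(1−124/10980)·86040/124 = 86.735384
  → Var(ȳ_str) = 100.43703.
Var(ȳ_srs) = (1 − 3132/30880)·264100/3132 = 75.770655.
deff = 100.43703 / 75.770655 = 1.3255.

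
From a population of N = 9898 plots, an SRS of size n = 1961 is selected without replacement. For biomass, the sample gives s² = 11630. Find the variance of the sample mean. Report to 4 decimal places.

4.7557

Under SRS without replacement, Var(ȳ) = (1 − f)·s²/n with f = n/N = 1961/9898 = 0.19812083.
Var(ȳ) = (1 − 0.19812083)·11630/1961 = 0.80187917·5.9306476 = 4.7556628.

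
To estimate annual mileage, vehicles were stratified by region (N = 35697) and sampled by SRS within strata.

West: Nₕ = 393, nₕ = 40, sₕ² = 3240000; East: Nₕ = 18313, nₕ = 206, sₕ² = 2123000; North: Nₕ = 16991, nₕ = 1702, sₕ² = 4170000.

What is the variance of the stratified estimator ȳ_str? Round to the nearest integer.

3190

Var(ȳ_str) = Σₕ Wₕ²(1 − fₕ)sₕ²/nₕ with Wₕ = Nₕ/N, N = 35697.
West: Wₕ = 0.01100933; term = 0.01100933²·(1 − 0.10178117)·3240000/40 = 8.8183805.
East: Wₕ = 0.51301230; term = 0.51301230²·(1 − 0.01124884)·2123000/206 = 2681.7935.
North: Wₕ = 0.47597837; term = 0.47597837²·(1 − 0.10017068)·4170000/1702 = 499.47192.
Sum = 3190.0838.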